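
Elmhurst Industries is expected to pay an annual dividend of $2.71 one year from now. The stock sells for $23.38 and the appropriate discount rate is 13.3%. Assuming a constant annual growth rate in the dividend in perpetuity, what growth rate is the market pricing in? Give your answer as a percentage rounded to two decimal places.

1.71%

P = D₁/(r−g) ⇒ g = r − D₁/P = 0.133 − $2.71/$23.38 = 0.017089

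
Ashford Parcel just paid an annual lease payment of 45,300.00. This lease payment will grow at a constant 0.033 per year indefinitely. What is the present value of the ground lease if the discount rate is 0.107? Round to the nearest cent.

D₁ = D₀ × (1 + g) = 45,300.00 × 1.033 = 46,794.9000
Growing perpetuity: P = D₁ / (r − g) = 46,794.9000 / (0.107 − 0.033) = 632,363.51

632363.51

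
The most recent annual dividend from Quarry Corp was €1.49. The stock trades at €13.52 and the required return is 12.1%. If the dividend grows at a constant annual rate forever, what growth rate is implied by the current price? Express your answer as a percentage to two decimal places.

P = D₀(1+g)/(r−g) ⇒ P(r−g) = D₀(1+g) ⇒ g(P+D₀) = P·r − D₀
g = (P·r − D₀)/(P + D₀) = (€13.52×0.121 − €1.49) / (€13.52 + €1.49) = 0.009722

0.97%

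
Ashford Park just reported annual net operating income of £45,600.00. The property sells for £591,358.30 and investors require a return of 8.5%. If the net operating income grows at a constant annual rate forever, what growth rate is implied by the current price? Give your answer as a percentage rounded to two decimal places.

0.73%

P = D₀(1+g)/(r−g) ⇒ P(r−g) = D₀(1+g) ⇒ g(P+D₀) = P·r − D₀
g = (P·r − D₀)/(P + D₀) = (£591,358.30×0.085 − £45,600.00) / (£591,358.30 + £45,600.00) = 0.007325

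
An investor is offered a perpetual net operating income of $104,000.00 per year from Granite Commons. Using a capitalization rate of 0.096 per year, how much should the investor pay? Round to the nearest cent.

Level perpetuity: PV = C / r = $104,000.00 / 0.096 = $1,083,333.33

$1083333.33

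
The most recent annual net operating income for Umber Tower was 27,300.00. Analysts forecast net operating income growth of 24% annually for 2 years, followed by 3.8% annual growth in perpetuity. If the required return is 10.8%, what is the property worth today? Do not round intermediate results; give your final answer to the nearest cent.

571765.34

D_1 = 33852.00000
D_2 = 41976.48000
Terminal value at year 2: TV = D_2×(1+g_2)/(r−g_2) = 43571.58624/0.07 = 622451.23200
P_0 = D_1/(1+r)^1 + D_2/(1+r)^2 + TV/(1+r)^2
    = 30552.34657 + 34192.15681 + 507020.83958 = 571765.34296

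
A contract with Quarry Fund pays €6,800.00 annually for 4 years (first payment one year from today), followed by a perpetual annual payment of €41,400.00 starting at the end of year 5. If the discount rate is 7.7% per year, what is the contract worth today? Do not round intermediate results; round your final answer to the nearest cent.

PV of 4-year annuity: €6,800.00 × [1 − (1+0.077)^−4] / 0.077 = 22673.68306
Perpetuity value at year 4: €41,400.00 / 0.077 = 537662.33766
PV of perpetuity: 537662.33766 / (1+0.077)^4 = 399619.62024
Total PV = 22673.68306 + 399619.62024 = 422293.30329

€422293.30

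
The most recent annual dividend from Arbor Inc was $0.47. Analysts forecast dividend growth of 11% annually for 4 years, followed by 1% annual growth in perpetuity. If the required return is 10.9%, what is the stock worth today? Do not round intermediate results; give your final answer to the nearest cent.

$6.70

D_1 = 0.52170
D_2 = 0.57909
D_3 = 0.64279
D_4 = 0.71349
Terminal value at year 4: TV = D_4×(1+g_2)/(r−g_2) = 0.72063/0.099 = 7.27907
P_0 = D_1/(1+r)^1 + D_2/(1+r)^2 + D_3/(1+r)^3 + D_4/(1+r)^4 + TV/(1+r)^4
    = 0.47042 + 0.47085 + 0.47127 + 0.47170 + 4.81227 = 6.69651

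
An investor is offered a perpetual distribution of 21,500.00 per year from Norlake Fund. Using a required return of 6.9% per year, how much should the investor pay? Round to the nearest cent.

Level perpetuity: PV = C / r = 21,500.00 / 0.069 = 311,594.20

311594.20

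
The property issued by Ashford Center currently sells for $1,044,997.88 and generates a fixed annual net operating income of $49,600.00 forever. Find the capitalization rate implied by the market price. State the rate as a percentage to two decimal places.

P = C/r ⇒ r = C/P = $49,600.00/$1,044,997.88 = 0.047464

4.75%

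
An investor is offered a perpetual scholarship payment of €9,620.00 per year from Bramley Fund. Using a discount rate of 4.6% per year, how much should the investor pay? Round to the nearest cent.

Level perpetuity: PV = C / r = €9,620.00 / 0.046 = €209,130.43

€209130.43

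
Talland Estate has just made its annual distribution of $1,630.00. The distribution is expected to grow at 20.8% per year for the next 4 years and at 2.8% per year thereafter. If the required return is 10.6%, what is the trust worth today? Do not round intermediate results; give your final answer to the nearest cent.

$38741.07

D_1 = 1969.04000
D_2 = 2378.60032
D_3 = 2873.34919
D_4 = 3471.00582
Terminal value at year 4: TV = D_4×(1+g_2)/(r−g_2) = 3568.19398/0.078 = 45746.07667
P_0 = D_1/(1+r)^1 + D_2/(1+r)^2 + D_3/(1+r)^3 + D_4/(1+r)^4 + TV/(1+r)^4
    = 1780.32550 + 1944.51465 + 2123.84602 + 2319.71608 + 30572.66839 = 38741.07063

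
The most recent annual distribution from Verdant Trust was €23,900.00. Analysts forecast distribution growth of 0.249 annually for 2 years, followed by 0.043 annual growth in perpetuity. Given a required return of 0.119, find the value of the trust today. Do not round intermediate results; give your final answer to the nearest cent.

€465085.22

D_1 = 29851.10000
D_2 = 37284.02390
Terminal value at year 2: TV = D_2×(1+g_2)/(r−g_2) = 38887.23693/0.076 = 511674.17010
P_0 = D_1/(1+r)^1 + D_2/(1+r)^2 + TV/(1+r)^2
    = 26676.58624 + 29775.74282 + 408632.89154 = 465085.22059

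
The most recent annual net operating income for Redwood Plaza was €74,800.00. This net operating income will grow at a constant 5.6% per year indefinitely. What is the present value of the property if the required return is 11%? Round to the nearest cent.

€1462755.56

D₁ = D₀ × (1 + g) = €74,800.00 × 1.056 = €78,988.8000
Growing perpetuity: P = D₁ / (r − g) = €78,988.8000 / (0.11 − 0.056) = €1,462,755.56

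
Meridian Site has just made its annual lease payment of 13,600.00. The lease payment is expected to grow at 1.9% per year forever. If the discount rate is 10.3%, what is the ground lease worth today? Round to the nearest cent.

164980.95

D₁ = D₀ × (1 + g) = 13,600.00 × 1.019 = 13,858.4000
Growing perpetuity: P = D₁ / (r − g) = 13,858.4000 / (0.103 − 0.019) = 164,980.95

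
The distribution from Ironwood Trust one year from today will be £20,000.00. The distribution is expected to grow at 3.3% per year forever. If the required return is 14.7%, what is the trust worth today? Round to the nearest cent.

£175438.60

Growing perpetuity: P = D₁ / (r − g) = £20,000.0000 / (0.147 − 0.033) = £175,438.60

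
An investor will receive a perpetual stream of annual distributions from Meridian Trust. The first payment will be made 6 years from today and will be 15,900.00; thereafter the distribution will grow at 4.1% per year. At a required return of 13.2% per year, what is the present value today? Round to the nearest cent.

Value at end of year 5: C₁ / (r − g) = 15,900.00 / (0.132 − 0.041) = 174,725.2747
Discount to today: PV = 174,725.2747 / (1 + 0.132)^5 = 174,725.2747 / 1.858798 = 93,999.08

93999.08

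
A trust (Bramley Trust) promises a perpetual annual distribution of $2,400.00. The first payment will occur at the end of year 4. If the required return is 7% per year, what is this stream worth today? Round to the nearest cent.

$27987.36

Value at end of year 3: C / r = $2,400.00 / 0.07 = $34,285.7143
Discount to today: PV = $34,285.7143 / (1 + 0.07)^3 = $34,285.7143 / 1.225043 = $27,987.36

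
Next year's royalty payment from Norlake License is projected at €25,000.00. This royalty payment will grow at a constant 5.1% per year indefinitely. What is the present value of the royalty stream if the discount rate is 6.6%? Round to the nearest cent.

Growing perpetuity: P = D₁ / (r − g) = €25,000.0000 / (0.066 − 0.051) = €1,666,666.67

€1666666.67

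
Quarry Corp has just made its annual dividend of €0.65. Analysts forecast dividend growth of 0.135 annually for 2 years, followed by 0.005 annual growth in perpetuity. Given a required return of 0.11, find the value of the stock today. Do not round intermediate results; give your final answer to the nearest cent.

€7.85

D_1 = 0.73775
D_2 = 0.83735
Terminal value at year 2: TV = D_2×(1+g_2)/(r−g_2) = 0.84153/0.105 = 8.01460
P_0 = D_1/(1+r)^1 + D_2/(1+r)^2 + TV/(1+r)^2
    = 0.66464 + 0.67961 + 6.50483 = 7.84908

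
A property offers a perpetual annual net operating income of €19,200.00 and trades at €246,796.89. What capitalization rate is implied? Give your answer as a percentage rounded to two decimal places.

7.78%

P = C/r ⇒ r = C/P = €19,200.00/€246,796.89 = 0.077797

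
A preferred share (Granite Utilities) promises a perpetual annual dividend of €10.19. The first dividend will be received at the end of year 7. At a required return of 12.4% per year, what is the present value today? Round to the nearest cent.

Value at end of year 6: C / r = €10.19 / 0.124 = €82.1774
Discount to today: PV = €82.1774 / (1 + 0.124)^6 = €82.1774 / 2.016498 = €40.75

€40.75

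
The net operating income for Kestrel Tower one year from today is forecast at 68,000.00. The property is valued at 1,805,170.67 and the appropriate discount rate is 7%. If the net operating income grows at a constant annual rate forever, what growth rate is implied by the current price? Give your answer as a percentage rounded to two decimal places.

3.23%

P = D₁/(r−g) ⇒ g = r − D₁/P = 0.07 − 68,000.00/1,805,170.67 = 0.032330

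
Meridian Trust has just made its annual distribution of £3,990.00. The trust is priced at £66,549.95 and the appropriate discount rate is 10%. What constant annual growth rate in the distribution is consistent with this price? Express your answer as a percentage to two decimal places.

3.78%

P = D₀(1+g)/(r−g) ⇒ P(r−g) = D₀(1+g) ⇒ g(P+D₀) = P·r − D₀
g = (P·r − D₀)/(P + D₀) = (£66,549.95×0.1 − £3,990.00) / (£66,549.95 + £3,990.00) = 0.037780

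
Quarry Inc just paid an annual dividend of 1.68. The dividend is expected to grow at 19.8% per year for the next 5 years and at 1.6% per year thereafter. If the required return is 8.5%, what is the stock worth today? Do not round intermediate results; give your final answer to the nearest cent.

D_1 = 2.01264
D_2 = 2.41114
D_3 = 2.88855
D_4 = 3.46048
D_5 = 4.14566
Terminal value at year 5: TV = D_5×(1+g_2)/(r−g_2) = 4.21199/0.069 = 61.04330
P_0 = D_1/(1+r)^1 + D_2/(1+r)^2 + D_3/(1+r)^3 + D_4/(1+r)^4 + D_5/(1+r)^5 + TV/(1+r)^5
    = 1.85497 + 2.04816 + 2.26147 + 2.49699 + 2.75705 + 40.59657 = 52.01520

52.02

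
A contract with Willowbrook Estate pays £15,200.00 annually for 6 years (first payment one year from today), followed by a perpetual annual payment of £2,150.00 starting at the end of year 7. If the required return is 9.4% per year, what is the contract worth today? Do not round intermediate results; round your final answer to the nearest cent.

£80721.95

PV of 6-year annuity: £15,200.00 × [1 − (1+0.094)^−6] / 0.094 = 67380.38797
Perpetuity value at year 6: £2,150.00 / 0.094 = 22872.34043
PV of perpetuity: 22872.34043 / (1+0.094)^6 = 13341.56186
Total PV = 67380.38797 + 13341.56186 = 80721.94984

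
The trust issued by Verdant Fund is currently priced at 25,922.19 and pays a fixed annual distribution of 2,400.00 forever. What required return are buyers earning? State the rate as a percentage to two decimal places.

9.26%

P = C/r ⇒ r = C/P = 2,400.00/25,922.19 = 0.092585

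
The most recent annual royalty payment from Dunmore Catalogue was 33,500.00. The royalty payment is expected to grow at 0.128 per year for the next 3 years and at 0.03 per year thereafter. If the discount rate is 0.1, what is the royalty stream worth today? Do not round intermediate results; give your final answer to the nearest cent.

637240.41

D_1 = 37788.00000
D_2 = 42624.86400
D_3 = 48080.84659
Terminal value at year 3: TV = D_3×(1+g_2)/(r−g_2) = 49523.27199/0.07 = 707475.31414
P_0 = D_1/(1+r)^1 + D_2/(1+r)^2 + D_3/(1+r)^3 + TV/(1+r)^3
    = 34352.72727 + 35227.16033 + 36123.85168 + 531536.67479 = 637240.41407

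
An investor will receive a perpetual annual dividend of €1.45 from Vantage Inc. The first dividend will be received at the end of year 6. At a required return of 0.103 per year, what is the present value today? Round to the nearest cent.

€8.62

Value at end of year 5: C / r = €1.45 / 0.103 = €14.0777
Discount to today: PV = €14.0777 / (1 + 0.103)^5 = €14.0777 / 1.632592 = €8.62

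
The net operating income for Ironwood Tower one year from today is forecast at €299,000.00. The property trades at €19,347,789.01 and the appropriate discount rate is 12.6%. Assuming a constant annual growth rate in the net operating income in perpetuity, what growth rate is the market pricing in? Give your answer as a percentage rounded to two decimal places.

11.05%

P = D₁/(r−g) ⇒ g = r − D₁/P = 0.126 − €299,000.00/€19,347,789.01 = 0.110546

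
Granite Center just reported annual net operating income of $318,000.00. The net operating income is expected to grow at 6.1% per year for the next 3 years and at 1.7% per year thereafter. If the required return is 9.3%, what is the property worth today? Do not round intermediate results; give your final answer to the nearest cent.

$4791645.43

D_1 = 337398.00000
D_2 = 357979.27800
D_3 = 379816.01396
Terminal value at year 3: TV = D_3×(1+g_2)/(r−g_2) = 386272.88620/0.076 = 5082537.97625
P_0 = D_1/(1+r)^1 + D_2/(1+r)^2 + D_3/(1+r)^3 + TV/(1+r)^3
    = 308689.84446 + 299652.26439 + 290879.27952 + 3892424.04307 = 4791645.43144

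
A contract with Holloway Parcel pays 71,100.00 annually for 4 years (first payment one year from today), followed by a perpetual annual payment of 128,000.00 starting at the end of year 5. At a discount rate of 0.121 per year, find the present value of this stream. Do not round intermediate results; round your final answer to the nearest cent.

PV of 4-year annuity: 71,100.00 × [1 − (1+0.121)^−4] / 0.121 = 215501.49794
Perpetuity value at year 4: 128,000.00 / 0.121 = 1057851.23967
PV of perpetuity: 1057851.23967 / (1+0.121)^4 = 669887.92411
Total PV = 215501.49794 + 669887.92411 = 885389.42205

885389.42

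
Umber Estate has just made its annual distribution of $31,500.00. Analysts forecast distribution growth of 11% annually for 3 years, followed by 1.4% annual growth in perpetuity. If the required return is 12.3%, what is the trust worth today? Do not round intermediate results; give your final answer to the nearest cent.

D_1 = 34965.00000
D_2 = 38811.15000
D_3 = 43080.37650
Terminal value at year 3: TV = D_3×(1+g_2)/(r−g_2) = 43683.50177/0.109 = 400766.07129
P_0 = D_1/(1+r)^1 + D_2/(1+r)^2 + D_3/(1+r)^3 + TV/(1+r)^3
    = 31135.35174 + 30774.92469 + 30418.67000 + 282977.35208 = 375306.29850

$375306.30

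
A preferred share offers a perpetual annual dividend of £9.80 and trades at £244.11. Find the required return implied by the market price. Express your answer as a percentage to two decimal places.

4.01%

P = C/r ⇒ r = C/P = £9.80/£244.11 = 0.040146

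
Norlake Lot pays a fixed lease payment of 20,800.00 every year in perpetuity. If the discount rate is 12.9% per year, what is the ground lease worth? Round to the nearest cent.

Level perpetuity: PV = C / r = 20,800.00 / 0.129 = 161,240.31

161240.31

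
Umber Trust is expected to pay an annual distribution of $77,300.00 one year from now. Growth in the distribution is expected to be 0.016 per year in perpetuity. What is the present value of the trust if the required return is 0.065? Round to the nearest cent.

Growing perpetuity: P = D₁ / (r − g) = $77,300.0000 / (0.065 − 0.016) = $1,577,551.02

$1577551.02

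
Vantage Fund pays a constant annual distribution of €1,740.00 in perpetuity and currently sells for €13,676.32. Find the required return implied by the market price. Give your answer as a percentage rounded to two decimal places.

12.72%

P = C/r ⇒ r = C/P = €1,740.00/€13,676.32 = 0.127227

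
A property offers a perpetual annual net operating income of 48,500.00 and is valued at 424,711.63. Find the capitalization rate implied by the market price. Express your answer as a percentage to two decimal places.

P = C/r ⇒ r = C/P = 48,500.00/424,711.63 = 0.114195

11.42%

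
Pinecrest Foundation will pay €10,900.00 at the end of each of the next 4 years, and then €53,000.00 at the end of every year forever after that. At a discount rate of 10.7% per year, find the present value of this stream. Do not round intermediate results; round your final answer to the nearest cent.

PV of 4-year annuity: €10,900.00 × [1 − (1+0.107)^−4] / 0.107 = 34034.40763
Perpetuity value at year 4: €53,000.00 / 0.107 = 495327.10280
PV of perpetuity: 495327.10280 / (1+0.107)^4 = 329838.69871
Total PV = 34034.40763 + 329838.69871 = 363873.10634

€363873.11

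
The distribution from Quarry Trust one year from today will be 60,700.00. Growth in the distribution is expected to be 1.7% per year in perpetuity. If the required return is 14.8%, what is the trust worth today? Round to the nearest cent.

Growing perpetuity: P = D₁ / (r − g) = 60,700.0000 / (0.148 − 0.017) = 463,358.78

463358.78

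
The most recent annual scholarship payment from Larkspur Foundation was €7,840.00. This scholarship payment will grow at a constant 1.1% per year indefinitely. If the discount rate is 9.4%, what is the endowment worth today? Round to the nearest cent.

€95496.87

D₁ = D₀ × (1 + g) = €7,840.00 × 1.011 = €7,926.2400
Growing perpetuity: P = D₁ / (r − g) = €7,926.2400 / (0.094 − 0.011) = €95,496.87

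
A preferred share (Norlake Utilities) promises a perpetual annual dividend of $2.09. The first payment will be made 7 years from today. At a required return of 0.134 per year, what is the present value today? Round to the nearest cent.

$7.33

Value at end of year 6: C / r = $2.09 / 0.134 = $15.5970
Discount to today: PV = $15.5970 / (1 + 0.134)^6 = $15.5970 / 2.126563 = $7.33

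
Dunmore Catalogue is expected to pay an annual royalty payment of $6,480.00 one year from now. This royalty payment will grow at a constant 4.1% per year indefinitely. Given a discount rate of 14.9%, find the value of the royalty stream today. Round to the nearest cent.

$60000.00

Growing perpetuity: P = D₁ / (r − g) = $6,480.0000 / (0.149 − 0.041) = $60,000.00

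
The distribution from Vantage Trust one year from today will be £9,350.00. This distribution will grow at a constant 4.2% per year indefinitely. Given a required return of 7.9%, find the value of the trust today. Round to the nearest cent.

£252702.70

Growing perpetuity: P = D₁ / (r − g) = £9,350.0000 / (0.079 − 0.042) = £252,702.70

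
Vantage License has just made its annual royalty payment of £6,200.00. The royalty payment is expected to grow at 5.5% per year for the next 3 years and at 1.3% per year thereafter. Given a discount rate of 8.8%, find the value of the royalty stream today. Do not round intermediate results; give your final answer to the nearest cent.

£93844.60

D_1 = 6541.00000
D_2 = 6900.75500
D_3 = 7280.29652
Terminal value at year 3: TV = D_3×(1+g_2)/(r−g_2) = 7374.94038/0.075 = 98332.53840
P_0 = D_1/(1+r)^1 + D_2/(1+r)^2 + D_3/(1+r)^3 + TV/(1+r)^3
    = 6011.94853 + 5829.60083 + 5652.78389 + 76350.26773 = 93844.60097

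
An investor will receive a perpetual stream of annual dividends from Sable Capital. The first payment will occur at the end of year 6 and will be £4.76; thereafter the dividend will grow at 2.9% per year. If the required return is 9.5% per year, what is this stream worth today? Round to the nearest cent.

Value at end of year 5: C₁ / (r − g) = £4.76 / (0.095 − 0.029) = £72.1212
Discount to today: PV = £72.1212 / (1 + 0.095)^5 = £72.1212 / 1.574239 = £45.81

£45.81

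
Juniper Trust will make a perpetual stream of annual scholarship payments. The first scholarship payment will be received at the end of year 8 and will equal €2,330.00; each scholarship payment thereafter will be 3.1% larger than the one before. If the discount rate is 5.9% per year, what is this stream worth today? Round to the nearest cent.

Value at end of year 7: C₁ / (r − g) = €2,330.00 / (0.059 − 0.031) = €83,214.2857
Discount to today: PV = €83,214.2857 / (1 + 0.059)^7 = €83,214.2857 / 1.493729 = €55,709.10

€55709.10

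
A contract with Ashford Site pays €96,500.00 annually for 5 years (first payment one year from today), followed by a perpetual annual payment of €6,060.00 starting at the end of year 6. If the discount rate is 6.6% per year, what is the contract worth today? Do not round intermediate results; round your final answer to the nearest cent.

€466645.67

PV of 5-year annuity: €96,500.00 × [1 − (1+0.066)^−5] / 0.066 = 399943.08409
Perpetuity value at year 5: €6,060.00 / 0.066 = 91818.18182
PV of perpetuity: 91818.18182 / (1+0.066)^5 = 66702.58504
Total PV = 399943.08409 + 66702.58504 = 466645.66912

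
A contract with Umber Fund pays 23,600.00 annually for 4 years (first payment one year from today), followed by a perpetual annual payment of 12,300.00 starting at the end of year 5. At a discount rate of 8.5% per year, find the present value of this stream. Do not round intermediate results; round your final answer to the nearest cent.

181720.12

PV of 4-year annuity: 23,600.00 × [1 − (1+0.085)^−4] / 0.085 = 77304.08107
Perpetuity value at year 4: 12,300.00 / 0.085 = 144705.88235
PV of perpetuity: 144705.88235 / (1+0.085)^4 = 104416.04349
Total PV = 77304.08107 + 104416.04349 = 181720.12456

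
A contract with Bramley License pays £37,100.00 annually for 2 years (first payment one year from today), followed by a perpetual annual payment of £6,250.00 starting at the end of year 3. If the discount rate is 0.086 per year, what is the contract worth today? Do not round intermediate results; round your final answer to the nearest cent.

PV of 2-year annuity: £37,100.00 × [1 − (1+0.086)^−2] / 0.086 = 65618.84219
Perpetuity value at year 2: £6,250.00 / 0.086 = 72674.41860
PV of perpetuity: 72674.41860 / (1+0.086)^2 = 61620.03144
Total PV = 65618.84219 + 61620.03144 = 127238.87363

£127238.87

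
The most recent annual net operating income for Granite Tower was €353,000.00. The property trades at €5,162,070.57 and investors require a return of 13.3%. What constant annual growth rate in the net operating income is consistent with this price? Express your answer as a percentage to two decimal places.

P = D₀(1+g)/(r−g) ⇒ P(r−g) = D₀(1+g) ⇒ g(P+D₀) = P·r − D₀
g = (P·r − D₀)/(P + D₀) = (€5,162,070.57×0.133 − €353,000.00) / (€5,162,070.57 + €353,000.00) = 0.060481

6.05%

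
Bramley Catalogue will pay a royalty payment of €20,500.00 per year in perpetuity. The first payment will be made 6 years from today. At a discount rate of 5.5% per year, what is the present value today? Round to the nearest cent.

€285186.44

Value at end of year 5: C / r = €20,500.00 / 0.055 = €372,727.2727
Discount to today: PV = €372,727.2727 / (1 + 0.055)^5 = €372,727.2727 / 1.306960 = €285,186.44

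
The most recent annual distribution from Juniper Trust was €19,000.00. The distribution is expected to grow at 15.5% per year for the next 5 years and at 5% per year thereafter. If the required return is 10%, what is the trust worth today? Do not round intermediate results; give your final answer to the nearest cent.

D_1 = 21945.00000
D_2 = 25346.47500
D_3 = 29275.17863
D_4 = 33812.83131
D_5 = 39053.82017
Terminal value at year 5: TV = D_5×(1+g_2)/(r−g_2) = 41006.51117/0.05 = 820130.22347
P_0 = D_1/(1+r)^1 + D_2/(1+r)^2 + D_3/(1+r)^3 + D_4/(1+r)^4 + D_5/(1+r)^5 + TV/(1+r)^5
    = 19950.00000 + 20947.50000 + 21994.87500 + 23094.61875 + 24249.34969 + 509236.34344 = 619472.68688

€619472.69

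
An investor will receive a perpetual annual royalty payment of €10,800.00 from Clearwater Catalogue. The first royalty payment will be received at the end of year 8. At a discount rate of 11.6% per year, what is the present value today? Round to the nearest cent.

Value at end of year 7: C / r = €10,800.00 / 0.116 = €93,103.4483
Discount to today: PV = €93,103.4483 / (1 + 0.116)^7 = €93,103.4483 / 2.156003 = €43,183.36

€43183.36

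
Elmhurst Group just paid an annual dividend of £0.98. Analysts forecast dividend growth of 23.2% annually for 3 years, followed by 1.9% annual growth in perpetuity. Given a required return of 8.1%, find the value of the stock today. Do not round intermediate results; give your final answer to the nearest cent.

D_1 = 1.20736
D_2 = 1.48747
D_3 = 1.83256
Terminal value at year 3: TV = D_3×(1+g_2)/(r−g_2) = 1.86738/0.062 = 30.11901
P_0 = D_1/(1+r)^1 + D_2/(1+r)^2 + D_3/(1+r)^3 + TV/(1+r)^3
    = 1.11689 + 1.27291 + 1.45071 + 23.84315 = 27.68366

£27.68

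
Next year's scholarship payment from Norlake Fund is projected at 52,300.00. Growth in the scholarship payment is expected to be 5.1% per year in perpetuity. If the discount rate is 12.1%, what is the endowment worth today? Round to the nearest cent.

747142.86

Growing perpetuity: P = D₁ / (r − g) = 52,300.0000 / (0.121 − 0.051) = 747,142.86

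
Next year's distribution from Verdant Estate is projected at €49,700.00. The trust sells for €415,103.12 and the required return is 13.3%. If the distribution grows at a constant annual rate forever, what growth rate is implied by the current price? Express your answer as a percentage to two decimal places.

1.33%

P = D₁/(r−g) ⇒ g = r − D₁/P = 0.133 − €49,700.00/€415,103.12 = 0.013271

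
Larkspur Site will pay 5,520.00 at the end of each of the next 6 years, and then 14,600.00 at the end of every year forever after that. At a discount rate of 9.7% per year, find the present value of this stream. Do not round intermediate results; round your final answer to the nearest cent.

PV of 6-year annuity: 5,520.00 × [1 − (1+0.097)^−6] / 0.097 = 24253.87893
Perpetuity value at year 6: 14,600.00 / 0.097 = 150515.46392
PV of perpetuity: 150515.46392 / (1+0.097)^6 = 86365.71168
Total PV = 24253.87893 + 86365.71168 = 110619.59061

110619.59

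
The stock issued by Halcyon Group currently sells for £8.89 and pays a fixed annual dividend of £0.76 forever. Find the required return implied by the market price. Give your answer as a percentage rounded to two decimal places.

P = C/r ⇒ r = C/P = £0.76/£8.89 = 0.085489

8.55%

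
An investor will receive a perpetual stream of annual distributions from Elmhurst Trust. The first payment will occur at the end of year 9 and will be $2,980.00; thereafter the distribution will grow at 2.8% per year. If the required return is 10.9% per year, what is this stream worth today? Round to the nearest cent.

$16079.73

Value at end of year 8: C₁ / (r − g) = $2,980.00 / (0.109 − 0.028) = $36,790.1235
Discount to today: PV = $36,790.1235 / (1 + 0.109)^8 = $36,790.1235 / 2.287981 = $16,079.73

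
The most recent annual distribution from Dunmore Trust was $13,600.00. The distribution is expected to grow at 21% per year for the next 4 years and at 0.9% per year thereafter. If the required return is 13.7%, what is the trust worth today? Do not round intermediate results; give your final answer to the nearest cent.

$201215.98

D_1 = 16456.00000
D_2 = 19911.76000
D_3 = 24093.22960
D_4 = 29152.80782
Terminal value at year 4: TV = D_4×(1+g_2)/(r−g_2) = 29415.18309/0.128 = 229806.11786
P_0 = D_1/(1+r)^1 + D_2/(1+r)^2 + D_3/(1+r)^3 + D_4/(1+r)^4 + TV/(1+r)^4
    = 14473.17502 + 15402.41141 + 16391.30854 + 17443.69686 + 137505.39168 = 201215.98352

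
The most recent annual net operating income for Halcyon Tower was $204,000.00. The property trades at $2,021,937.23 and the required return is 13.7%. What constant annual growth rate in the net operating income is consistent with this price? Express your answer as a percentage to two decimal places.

3.28%

P = D₀(1+g)/(r−g) ⇒ P(r−g) = D₀(1+g) ⇒ g(P+D₀) = P·r − D₀
g = (P·r − D₀)/(P + D₀) = ($2,021,937.23×0.137 − $204,000.00) / ($2,021,937.23 + $204,000.00) = 0.032798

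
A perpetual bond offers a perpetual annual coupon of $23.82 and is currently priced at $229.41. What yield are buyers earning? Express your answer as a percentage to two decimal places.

P = C/r ⇒ r = C/P = $23.82/$229.41 = 0.103832

10.38%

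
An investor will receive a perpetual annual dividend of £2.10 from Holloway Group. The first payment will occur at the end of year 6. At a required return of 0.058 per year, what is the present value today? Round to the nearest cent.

Value at end of year 5: C / r = £2.10 / 0.058 = £36.2069
Discount to today: PV = £36.2069 / (1 + 0.058)^5 = £36.2069 / 1.325648 = £27.31

£27.31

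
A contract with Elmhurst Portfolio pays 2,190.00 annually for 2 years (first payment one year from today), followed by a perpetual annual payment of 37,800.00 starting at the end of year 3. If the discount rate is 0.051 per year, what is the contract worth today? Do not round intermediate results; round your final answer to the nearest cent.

PV of 2-year annuity: 2,190.00 × [1 − (1+0.051)^−2] / 0.051 = 4066.34613
Perpetuity value at year 2: 37,800.00 / 0.051 = 741176.47059
PV of perpetuity: 741176.47059 / (1+0.051)^2 = 670990.22234
Total PV = 4066.34613 + 670990.22234 = 675056.56847

675056.57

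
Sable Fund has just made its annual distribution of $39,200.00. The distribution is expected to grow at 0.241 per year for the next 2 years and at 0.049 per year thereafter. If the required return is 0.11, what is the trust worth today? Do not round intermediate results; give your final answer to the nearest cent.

D_1 = 48647.20000
D_2 = 60371.17520
Terminal value at year 2: TV = D_2×(1+g_2)/(r−g_2) = 63329.36278/0.061 = 1038186.27516
P_0 = D_1/(1+r)^1 + D_2/(1+r)^2 + TV/(1+r)^2
    = 43826.30631 + 48998.60011 + 842615.27081 = 935440.17723

$935440.18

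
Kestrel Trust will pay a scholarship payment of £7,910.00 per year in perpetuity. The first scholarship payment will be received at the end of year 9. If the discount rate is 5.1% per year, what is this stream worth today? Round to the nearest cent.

Value at end of year 8: C / r = £7,910.00 / 0.051 = £155,098.0392
Discount to today: PV = £155,098.0392 / (1 + 0.051)^8 = £155,098.0392 / 1.488750 = £104,180.05

£104180.05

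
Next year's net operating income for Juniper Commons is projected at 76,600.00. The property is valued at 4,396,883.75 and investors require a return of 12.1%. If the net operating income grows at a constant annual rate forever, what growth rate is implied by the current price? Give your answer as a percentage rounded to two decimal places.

P = D₁/(r−g) ⇒ g = r − D₁/P = 0.121 − 76,600.00/4,396,883.75 = 0.103579

10.36%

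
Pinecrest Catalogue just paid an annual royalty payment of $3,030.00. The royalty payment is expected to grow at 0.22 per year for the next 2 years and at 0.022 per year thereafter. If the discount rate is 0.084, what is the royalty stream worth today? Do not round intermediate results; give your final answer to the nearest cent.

$70513.05

D_1 = 3696.60000
D_2 = 4509.85200
Terminal value at year 2: TV = D_2×(1+g_2)/(r−g_2) = 4609.06874/0.062 = 74339.81845
P_0 = D_1/(1+r)^1 + D_2/(1+r)^2 + TV/(1+r)^2
    = 3410.14760 + 3837.98900 + 63264.91542 = 70513.05202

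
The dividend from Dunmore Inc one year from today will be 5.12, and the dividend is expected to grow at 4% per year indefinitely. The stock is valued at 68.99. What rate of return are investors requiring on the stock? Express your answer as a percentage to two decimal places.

P = D₁/(r − g) ⇒ r = D₁/P + g = 5.1200/68.99 + 0.04 = 0.074214 + 0.04 = 0.114214

11.42%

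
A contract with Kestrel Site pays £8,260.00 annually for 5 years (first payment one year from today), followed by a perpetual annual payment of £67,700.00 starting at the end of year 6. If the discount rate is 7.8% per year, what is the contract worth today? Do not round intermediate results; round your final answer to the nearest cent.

£629365.74

PV of 5-year annuity: £8,260.00 × [1 − (1+0.078)^−5] / 0.078 = 33154.36345
Perpetuity value at year 5: £67,700.00 / 0.078 = 867948.71795
PV of perpetuity: 867948.71795 / (1+0.078)^5 = 596211.38069
Total PV = 33154.36345 + 596211.38069 = 629365.74414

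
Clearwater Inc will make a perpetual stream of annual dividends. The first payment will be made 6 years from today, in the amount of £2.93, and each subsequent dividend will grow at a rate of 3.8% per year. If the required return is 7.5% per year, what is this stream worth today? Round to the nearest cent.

Value at end of year 5: C₁ / (r − g) = £2.93 / (0.075 − 0.038) = £79.1892
Discount to today: PV = £79.1892 / (1 + 0.075)^5 = £79.1892 / 1.435629 = £55.16

£55.16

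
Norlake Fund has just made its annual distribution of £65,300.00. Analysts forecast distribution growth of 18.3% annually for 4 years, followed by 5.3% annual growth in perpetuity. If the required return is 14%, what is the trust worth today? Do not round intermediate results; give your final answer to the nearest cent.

£1203297.25

D_1 = 77249.90000
D_2 = 91386.63170
D_3 = 108110.38530
D_4 = 127894.58581
Terminal value at year 4: TV = D_4×(1+g_2)/(r−g_2) = 134672.99886/0.087 = 1547965.50413
P_0 = D_1/(1+r)^1 + D_2/(1+r)^2 + D_3/(1+r)^3 + D_4/(1+r)^4 + TV/(1+r)^4
    = 67763.07018 + 70319.04563 + 72971.43068 + 75723.86184 + 916519.84504 = 1203297.25337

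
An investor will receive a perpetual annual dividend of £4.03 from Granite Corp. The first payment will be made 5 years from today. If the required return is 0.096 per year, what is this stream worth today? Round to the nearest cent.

Value at end of year 4: C / r = £4.03 / 0.096 = £41.9792
Discount to today: PV = £41.9792 / (1 + 0.096)^4 = £41.9792 / 1.442920 = £29.09

£29.09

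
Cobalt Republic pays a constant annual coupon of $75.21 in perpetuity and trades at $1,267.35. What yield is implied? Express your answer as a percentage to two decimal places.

P = C/r ⇒ r = C/P = $75.21/$1,267.35 = 0.059344

5.93%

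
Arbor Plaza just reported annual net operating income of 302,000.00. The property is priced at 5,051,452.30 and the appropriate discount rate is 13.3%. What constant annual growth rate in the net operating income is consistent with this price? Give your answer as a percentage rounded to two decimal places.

6.91%

P = D₀(1+g)/(r−g) ⇒ P(r−g) = D₀(1+g) ⇒ g(P+D₀) = P·r − D₀
g = (P·r − D₀)/(P + D₀) = (5,051,452.30×0.133 − 302,000.00) / (5,051,452.30 + 302,000.00) = 0.069085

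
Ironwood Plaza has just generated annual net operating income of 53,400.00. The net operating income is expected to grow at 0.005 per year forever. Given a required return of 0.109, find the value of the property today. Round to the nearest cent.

D₁ = D₀ × (1 + g) = 53,400.00 × 1.005 = 53,667.0000
Growing perpetuity: P = D₁ / (r − g) = 53,667.0000 / (0.109 − 0.005) = 516,028.85

516028.85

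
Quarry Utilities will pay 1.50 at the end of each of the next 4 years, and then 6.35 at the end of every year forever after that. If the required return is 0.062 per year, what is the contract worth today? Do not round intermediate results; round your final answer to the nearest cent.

PV of 4-year annuity: 1.50 × [1 − (1+0.062)^−4] / 0.062 = 5.17394
Perpetuity value at year 4: 6.35 / 0.062 = 102.41935
PV of perpetuity: 102.41935 / (1+0.062)^4 = 80.51633
Total PV = 5.17394 + 80.51633 = 85.69027

85.69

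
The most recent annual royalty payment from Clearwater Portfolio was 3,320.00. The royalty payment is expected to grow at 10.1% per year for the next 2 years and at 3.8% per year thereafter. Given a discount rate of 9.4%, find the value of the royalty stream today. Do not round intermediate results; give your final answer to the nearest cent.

69032.47

D_1 = 3655.32000
D_2 = 4024.50732
Terminal value at year 2: TV = D_2×(1+g_2)/(r−g_2) = 4177.43860/0.056 = 74597.11782
P_0 = D_1/(1+r)^1 + D_2/(1+r)^2 + TV/(1+r)^2
    = 3341.24314 + 3362.62221 + 62328.60461 = 69032.46997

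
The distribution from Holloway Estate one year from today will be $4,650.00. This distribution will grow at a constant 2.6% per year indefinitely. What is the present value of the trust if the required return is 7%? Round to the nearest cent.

Growing perpetuity: P = D₁ / (r − g) = $4,650.0000 / (0.07 − 0.026) = $105,681.82

$105681.82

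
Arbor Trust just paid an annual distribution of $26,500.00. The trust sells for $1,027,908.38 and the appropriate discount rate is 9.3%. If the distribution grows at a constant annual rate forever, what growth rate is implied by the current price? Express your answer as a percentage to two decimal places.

P = D₀(1+g)/(r−g) ⇒ P(r−g) = D₀(1+g) ⇒ g(P+D₀) = P·r − D₀
g = (P·r − D₀)/(P + D₀) = ($1,027,908.38×0.093 − $26,500.00) / ($1,027,908.38 + $26,500.00) = 0.065530

6.55%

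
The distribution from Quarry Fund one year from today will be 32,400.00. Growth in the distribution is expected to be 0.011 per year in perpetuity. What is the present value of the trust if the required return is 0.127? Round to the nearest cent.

Growing perpetuity: P = D₁ / (r − g) = 32,400.0000 / (0.127 − 0.011) = 279,310.34

279310.34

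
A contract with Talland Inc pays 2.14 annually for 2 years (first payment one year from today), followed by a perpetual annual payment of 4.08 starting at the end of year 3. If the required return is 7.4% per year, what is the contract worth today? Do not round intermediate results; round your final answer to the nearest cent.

PV of 2-year annuity: 2.14 × [1 − (1+0.074)^−2] / 0.074 = 3.84781
Perpetuity value at year 2: 4.08 / 0.074 = 55.13514
PV of perpetuity: 55.13514 / (1+0.074)^2 = 47.79912
Total PV = 3.84781 + 47.79912 = 51.64693

51.65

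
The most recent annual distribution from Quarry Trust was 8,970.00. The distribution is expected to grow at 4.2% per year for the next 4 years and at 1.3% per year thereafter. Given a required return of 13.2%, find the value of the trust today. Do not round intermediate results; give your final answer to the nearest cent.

84113.33

D_1 = 9346.74000
D_2 = 9739.30308
D_3 = 10148.35381
D_4 = 10574.58467
Terminal value at year 4: TV = D_4×(1+g_2)/(r−g_2) = 10712.05427/0.119 = 90017.26277
P_0 = D_1/(1+r)^1 + D_2/(1+r)^2 + D_3/(1+r)^3 + D_4/(1+r)^4 + TV/(1+r)^4
    = 8256.83746 + 7600.37511 + 6996.10501 + 6439.87758 + 54820.13434 = 84113.32949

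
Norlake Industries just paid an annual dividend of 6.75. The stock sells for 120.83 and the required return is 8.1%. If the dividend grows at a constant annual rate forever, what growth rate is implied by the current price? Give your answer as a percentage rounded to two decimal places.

P = D₀(1+g)/(r−g) ⇒ P(r−g) = D₀(1+g) ⇒ g(P+D₀) = P·r − D₀
g = (P·r − D₀)/(P + D₀) = (120.83×0.081 − 6.75) / (120.83 + 6.75) = 0.023806

2.38%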